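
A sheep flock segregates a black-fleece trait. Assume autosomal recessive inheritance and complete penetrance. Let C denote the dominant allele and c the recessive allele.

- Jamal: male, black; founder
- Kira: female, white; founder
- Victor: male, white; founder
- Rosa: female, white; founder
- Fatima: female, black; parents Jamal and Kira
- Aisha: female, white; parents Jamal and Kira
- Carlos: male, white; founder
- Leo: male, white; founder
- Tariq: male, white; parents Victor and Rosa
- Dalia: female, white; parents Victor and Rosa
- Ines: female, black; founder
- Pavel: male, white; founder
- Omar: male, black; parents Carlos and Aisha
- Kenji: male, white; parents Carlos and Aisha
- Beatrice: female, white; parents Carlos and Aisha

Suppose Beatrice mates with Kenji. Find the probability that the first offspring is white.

8/9

Carlos is white so carries C and passed c to Omar (cc), so Carlos is Cc.
Aisha is white so carries C and received c from Jamal (cc), so Aisha is Cc.
Beatrice is a white offspring of Carlos (Cc) × Aisha (Cc), whose cross gives 1/4 CC : 1/2 Cc : 1/4 cc; conditioning on being white, Beatrice is CC with probability 1/3, Cc with probability 2/3.
Kenji is a white offspring of Carlos (Cc) × Aisha (Cc), whose cross gives 1/4 CC : 1/2 Cc : 1/4 cc; conditioning on being white, Kenji is CC with probability 1/3, Cc with probability 2/3.
Summing over parental genotype combinations, P(offspring is white) = 1/9·1 + 2/9·1 + 2/9·1 + 4/9·3/4 = 8/9.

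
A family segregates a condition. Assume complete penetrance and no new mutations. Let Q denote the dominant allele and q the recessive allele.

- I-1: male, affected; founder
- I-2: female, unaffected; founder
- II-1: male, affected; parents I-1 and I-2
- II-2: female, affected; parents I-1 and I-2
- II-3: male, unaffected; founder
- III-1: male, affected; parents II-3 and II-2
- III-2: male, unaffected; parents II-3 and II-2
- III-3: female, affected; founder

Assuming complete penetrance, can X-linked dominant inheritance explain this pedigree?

No

Under X-linked dominant, II-1 (affected, male) cannot arise from I-1 (affected) × I-2 (unaffected).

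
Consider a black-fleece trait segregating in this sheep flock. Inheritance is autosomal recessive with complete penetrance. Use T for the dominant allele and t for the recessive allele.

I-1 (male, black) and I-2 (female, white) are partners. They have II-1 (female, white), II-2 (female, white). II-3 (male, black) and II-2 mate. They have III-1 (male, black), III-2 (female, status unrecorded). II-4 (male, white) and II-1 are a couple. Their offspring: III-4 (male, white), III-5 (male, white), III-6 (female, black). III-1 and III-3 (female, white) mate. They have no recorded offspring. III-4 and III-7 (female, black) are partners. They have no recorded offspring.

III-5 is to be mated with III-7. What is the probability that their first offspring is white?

II-4 is white so carries T and passed t to III-6 (tt), so II-4 is Tt.
II-1 is white so carries T and received t from I-1 (tt), so II-1 is Tt.
III-5 is a white offspring of II-4 (Tt) × II-1 (Tt), whose cross gives 1/4 TT : 1/2 Tt : 1/4 tt; conditioning on being white, III-5 is TT with probability 1/3, Tt with probability 2/3.
III-7 is black, so III-7 is tt.
Summing over parental genotype combinations, P(offspring is white) = 1/3·1 + 2/3·1/2 = 2/3.

2/3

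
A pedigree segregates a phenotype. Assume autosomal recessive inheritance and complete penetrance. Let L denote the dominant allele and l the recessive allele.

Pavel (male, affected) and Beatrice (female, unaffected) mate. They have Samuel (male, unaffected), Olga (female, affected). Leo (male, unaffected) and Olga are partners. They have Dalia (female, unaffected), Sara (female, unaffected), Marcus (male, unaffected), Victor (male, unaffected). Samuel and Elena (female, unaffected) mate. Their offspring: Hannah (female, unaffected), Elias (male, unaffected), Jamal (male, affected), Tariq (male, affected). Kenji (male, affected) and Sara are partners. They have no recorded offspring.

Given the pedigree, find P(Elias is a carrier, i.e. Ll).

2/3

Samuel is unaffected so carries L and received l from Pavel (ll), so Samuel is Ll.
Elena is unaffected so carries L and passed l to Jamal (ll), so Elena is Ll.
Their cross gives offspring ratios 1/4 LL : 1/2 Ll : 1/4 ll. Conditioning on Elias being unaffected, P(Ll) = 1/2 / 3/4 = 2/3.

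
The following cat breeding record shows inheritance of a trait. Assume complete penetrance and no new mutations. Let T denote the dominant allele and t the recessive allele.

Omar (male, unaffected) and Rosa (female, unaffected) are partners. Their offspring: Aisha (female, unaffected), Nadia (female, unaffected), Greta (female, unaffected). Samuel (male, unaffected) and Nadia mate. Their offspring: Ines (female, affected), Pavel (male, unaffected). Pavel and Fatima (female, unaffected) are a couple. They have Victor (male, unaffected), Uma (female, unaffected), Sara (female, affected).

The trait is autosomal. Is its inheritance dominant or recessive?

Samuel and Nadia are both unaffected yet have an affected child Ines. Under dominance, an affected child requires at least one affected parent, so the trait cannot be dominant.

recessive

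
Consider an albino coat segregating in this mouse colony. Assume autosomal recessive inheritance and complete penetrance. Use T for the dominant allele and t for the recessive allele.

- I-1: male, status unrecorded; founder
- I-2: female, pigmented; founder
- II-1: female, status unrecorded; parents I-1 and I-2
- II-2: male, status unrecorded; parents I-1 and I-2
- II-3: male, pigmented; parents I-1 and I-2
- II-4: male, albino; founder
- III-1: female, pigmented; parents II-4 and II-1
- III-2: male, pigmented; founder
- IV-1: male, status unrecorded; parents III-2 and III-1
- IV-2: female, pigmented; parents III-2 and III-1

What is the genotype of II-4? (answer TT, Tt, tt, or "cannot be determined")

tt

II-4 is albino, so II-4 is tt.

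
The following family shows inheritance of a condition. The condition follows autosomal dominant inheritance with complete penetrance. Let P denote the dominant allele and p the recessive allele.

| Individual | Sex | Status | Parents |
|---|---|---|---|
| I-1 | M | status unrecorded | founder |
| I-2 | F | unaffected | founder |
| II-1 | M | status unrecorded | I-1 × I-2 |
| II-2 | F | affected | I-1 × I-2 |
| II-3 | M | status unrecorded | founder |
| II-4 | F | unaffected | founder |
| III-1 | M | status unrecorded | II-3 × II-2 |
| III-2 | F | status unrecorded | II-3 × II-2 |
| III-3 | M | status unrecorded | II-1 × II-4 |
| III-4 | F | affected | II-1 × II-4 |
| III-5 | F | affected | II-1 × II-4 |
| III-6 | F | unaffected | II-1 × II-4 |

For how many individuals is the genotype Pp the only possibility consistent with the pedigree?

4

Obligate heterozygotes: II-1 passed P to III-4 (Pp, whose p came from II-4) and received p from I-2 (pp), so II-1 is Pp; II-2 is affected so carries P and received p from I-2 (pp), so II-2 is Pp; III-4 is affected so carries P and received p from II-4 (pp), so III-4 is Pp; III-5 is affected so carries P and received p from II-4 (pp), so III-5 is Pp.
Every other individual is either homozygous by phenotype or has at least one consistent homozygous assignment, so the count is 4.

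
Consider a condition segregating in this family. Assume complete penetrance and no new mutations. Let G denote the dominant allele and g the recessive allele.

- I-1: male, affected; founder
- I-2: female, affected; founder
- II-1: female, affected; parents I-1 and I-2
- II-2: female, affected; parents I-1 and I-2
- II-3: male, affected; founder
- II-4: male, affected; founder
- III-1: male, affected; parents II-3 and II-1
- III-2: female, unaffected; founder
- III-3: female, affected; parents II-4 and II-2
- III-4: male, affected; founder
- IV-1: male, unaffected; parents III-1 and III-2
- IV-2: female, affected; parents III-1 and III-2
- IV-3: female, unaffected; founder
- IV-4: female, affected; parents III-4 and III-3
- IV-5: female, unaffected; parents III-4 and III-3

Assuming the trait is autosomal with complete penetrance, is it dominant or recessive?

dominant

III-4 and III-3 are both affected yet have an unaffected child IV-5. Under a recessive model two affected parents are homozygous and every child would be affected, so the trait cannot be recessive.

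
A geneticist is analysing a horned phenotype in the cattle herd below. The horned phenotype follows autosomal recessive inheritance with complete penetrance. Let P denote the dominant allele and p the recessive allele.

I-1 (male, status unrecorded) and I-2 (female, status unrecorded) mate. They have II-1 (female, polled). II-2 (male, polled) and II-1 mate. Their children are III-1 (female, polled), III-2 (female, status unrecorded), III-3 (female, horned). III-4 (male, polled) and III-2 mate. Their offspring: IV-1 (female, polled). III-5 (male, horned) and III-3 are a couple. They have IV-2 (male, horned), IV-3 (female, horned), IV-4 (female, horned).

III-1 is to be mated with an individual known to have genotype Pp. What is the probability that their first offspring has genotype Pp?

II-2 is polled so carries P and passed p to III-3 (pp), so II-2 is Pp.
II-1 is polled so carries P and passed p to III-3 (pp), so II-1 is Pp.
III-1 is a polled offspring of II-2 (Pp) × II-1 (Pp), whose cross gives 1/4 PP : 1/2 Pp : 1/4 pp; conditioning on being polled, III-1 is PP with probability 1/3, Pp with probability 2/3.
Summing over parental genotype combinations, P(offspring has genotype Pp) = 1/3·1/2 + 2/3·1/2 = 1/2.

1/2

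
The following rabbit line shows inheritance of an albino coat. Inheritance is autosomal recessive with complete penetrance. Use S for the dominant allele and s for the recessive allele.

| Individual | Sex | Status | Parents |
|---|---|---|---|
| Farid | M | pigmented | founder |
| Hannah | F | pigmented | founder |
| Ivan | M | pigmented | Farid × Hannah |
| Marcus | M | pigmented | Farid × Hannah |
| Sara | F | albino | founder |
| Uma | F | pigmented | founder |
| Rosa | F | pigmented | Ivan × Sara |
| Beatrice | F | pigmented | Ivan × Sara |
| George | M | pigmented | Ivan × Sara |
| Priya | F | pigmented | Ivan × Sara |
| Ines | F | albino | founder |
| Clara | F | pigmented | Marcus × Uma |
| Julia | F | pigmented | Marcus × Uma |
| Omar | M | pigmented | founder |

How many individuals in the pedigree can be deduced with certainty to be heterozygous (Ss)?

Obligate heterozygotes: Rosa is pigmented so carries S and received s from Sara (ss), so Rosa is Ss; Beatrice is pigmented so carries S and received s from Sara (ss), so Beatrice is Ss; George is pigmented so carries S and received s from Sara (ss), so George is Ss; Priya is pigmented so carries S and received s from Sara (ss), so Priya is Ss.
Every other individual is either homozygous by phenotype or has at least one consistent homozygous assignment, so the count is 4.

4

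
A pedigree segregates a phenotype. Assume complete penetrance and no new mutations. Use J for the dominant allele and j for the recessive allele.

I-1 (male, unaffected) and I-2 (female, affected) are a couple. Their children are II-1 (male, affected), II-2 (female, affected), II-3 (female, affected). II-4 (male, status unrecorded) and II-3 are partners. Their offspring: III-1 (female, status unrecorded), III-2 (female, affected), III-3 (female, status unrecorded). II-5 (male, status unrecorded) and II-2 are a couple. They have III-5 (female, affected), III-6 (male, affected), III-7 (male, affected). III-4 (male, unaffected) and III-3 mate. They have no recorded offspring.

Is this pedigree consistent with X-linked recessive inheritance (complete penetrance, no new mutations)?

Under X-linked recessive, II-2 (affected, female) cannot arise from I-1 (unaffected) × I-2 (affected).

No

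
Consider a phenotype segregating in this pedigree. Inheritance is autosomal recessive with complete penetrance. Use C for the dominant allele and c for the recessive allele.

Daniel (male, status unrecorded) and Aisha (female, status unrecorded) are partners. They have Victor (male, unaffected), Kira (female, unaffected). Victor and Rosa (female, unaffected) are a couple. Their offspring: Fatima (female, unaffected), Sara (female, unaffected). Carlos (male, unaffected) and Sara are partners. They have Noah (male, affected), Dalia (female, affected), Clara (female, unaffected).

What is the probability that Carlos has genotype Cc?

Carlos is unaffected so carries C and passed c to Noah (cc), so Carlos is Cc, giving P(Cc) = 1.

1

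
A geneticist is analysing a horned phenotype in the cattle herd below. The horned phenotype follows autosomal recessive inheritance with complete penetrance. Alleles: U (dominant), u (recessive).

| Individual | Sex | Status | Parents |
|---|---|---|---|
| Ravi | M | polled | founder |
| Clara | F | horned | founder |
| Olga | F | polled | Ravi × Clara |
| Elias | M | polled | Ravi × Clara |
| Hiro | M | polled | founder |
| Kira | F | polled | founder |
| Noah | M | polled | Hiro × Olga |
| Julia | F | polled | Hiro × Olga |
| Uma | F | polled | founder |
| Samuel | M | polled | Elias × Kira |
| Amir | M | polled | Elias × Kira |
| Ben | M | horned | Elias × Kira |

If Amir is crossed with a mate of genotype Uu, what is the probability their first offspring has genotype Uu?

Elias is polled so carries U and received u from Clara (uu), so Elias is Uu.
Kira is polled so carries U and passed u to Ben (uu), so Kira is Uu.
Amir is a polled offspring of Elias (Uu) × Kira (Uu), whose cross gives 1/4 UU : 1/2 Uu : 1/4 uu; conditioning on being polled, Amir is UU with probability 1/3, Uu with probability 2/3.
Summing over parental genotype combinations, P(offspring has genotype Uu) = 1/3·1/2 + 2/3·1/2 = 1/2.

1/2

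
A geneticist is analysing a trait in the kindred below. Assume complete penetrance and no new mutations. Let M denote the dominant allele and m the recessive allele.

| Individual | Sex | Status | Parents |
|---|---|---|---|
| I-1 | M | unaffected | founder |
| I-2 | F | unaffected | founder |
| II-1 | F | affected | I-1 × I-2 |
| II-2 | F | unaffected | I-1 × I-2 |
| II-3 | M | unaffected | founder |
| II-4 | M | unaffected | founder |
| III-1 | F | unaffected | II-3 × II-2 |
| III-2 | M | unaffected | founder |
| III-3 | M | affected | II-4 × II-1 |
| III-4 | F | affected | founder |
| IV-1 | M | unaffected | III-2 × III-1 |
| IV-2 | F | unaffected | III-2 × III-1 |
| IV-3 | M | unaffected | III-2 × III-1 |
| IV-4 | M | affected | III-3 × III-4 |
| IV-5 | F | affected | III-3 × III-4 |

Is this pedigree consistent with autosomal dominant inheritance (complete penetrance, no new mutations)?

Under autosomal dominant, II-1 (affected, female) cannot arise from I-1 (unaffected) × I-2 (unaffected).

No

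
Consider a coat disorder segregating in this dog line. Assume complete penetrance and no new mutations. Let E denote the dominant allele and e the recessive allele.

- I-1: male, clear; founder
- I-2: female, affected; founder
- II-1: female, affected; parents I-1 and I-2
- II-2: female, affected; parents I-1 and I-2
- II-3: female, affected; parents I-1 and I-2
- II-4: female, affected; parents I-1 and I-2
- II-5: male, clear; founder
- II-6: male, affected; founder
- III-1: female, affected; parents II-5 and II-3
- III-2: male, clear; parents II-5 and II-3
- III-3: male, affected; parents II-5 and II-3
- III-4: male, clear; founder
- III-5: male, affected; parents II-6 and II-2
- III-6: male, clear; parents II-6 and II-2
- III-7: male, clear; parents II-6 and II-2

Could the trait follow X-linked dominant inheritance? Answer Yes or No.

Yes

A consistent assignment under X-linked dominant exists: I-1 X^e Y, I-2 X^E X^E, II-1 X^E X^e, II-2 X^E X^e, II-3 X^E X^e, II-4 X^E X^e, II-5 X^e Y, II-6 X^E Y, III-1 X^E X^e, III-2 X^e Y, III-3 X^E Y, III-4 X^e Y, III-5 X^E Y, III-6 X^e Y, III-7 X^e Y.
In this assignment every recorded phenotype matches its genotype and every non-founder's genotype is obtainable from its parents' genotypes, so the pedigree is consistent.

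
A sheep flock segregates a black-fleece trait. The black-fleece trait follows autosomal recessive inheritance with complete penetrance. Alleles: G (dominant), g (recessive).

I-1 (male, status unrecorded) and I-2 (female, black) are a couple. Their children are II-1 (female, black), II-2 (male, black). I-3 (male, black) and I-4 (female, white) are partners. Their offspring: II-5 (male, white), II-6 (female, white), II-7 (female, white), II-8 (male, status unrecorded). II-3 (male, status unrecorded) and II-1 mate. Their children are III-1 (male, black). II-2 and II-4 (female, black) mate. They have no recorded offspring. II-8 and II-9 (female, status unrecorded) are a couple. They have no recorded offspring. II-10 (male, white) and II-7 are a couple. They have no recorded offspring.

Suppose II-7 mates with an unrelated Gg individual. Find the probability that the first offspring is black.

II-7 is white so carries G and received g from I-3 (gg), so II-7 is Gg.
The cross gives 1/4 GG : 1/2 Gg : 1/4 gg, so P(offspring is black) = 1/4.

1/4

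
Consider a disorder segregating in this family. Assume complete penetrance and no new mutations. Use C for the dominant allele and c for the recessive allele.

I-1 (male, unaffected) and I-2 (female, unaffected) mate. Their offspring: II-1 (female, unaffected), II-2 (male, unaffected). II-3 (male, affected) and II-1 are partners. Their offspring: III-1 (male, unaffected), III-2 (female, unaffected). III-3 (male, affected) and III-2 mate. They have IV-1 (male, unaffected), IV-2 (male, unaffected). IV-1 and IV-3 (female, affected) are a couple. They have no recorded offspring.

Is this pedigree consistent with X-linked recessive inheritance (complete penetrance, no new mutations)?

Yes

A consistent assignment under X-linked recessive exists: I-1 X^C Y, I-2 X^C X^C, II-1 X^C X^C, II-2 X^C Y, II-3 X^c Y, III-1 X^C Y, III-2 X^C X^c, III-3 X^c Y, IV-1 X^C Y, IV-2 X^C Y, IV-3 X^c X^c.
In this assignment every recorded phenotype matches its genotype and every non-founder's genotype is obtainable from its parents' genotypes, so the pedigree is consistent.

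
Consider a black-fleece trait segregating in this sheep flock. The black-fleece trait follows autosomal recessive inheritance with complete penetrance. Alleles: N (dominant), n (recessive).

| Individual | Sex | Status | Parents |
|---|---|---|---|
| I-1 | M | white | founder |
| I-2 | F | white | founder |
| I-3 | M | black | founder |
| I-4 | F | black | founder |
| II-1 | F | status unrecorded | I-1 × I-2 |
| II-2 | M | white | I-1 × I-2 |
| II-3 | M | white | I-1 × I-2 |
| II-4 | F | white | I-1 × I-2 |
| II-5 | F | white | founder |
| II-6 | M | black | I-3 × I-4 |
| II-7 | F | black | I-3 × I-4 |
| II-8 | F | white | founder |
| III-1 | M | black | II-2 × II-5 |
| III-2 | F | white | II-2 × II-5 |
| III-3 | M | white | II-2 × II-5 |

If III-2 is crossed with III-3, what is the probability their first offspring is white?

8/9

II-2 is white so carries N and passed n to III-1 (nn), so II-2 is Nn.
II-5 is white so carries N and passed n to III-1 (nn), so II-5 is Nn.
III-2 is a white offspring of II-2 (Nn) × II-5 (Nn), whose cross gives 1/4 NN : 1/2 Nn : 1/4 nn; conditioning on being white, III-2 is NN with probability 1/3, Nn with probability 2/3.
III-3 is a white offspring of II-2 (Nn) × II-5 (Nn), whose cross gives 1/4 NN : 1/2 Nn : 1/4 nn; conditioning on being white, III-3 is NN with probability 1/3, Nn with probability 2/3.
Summing over parental genotype combinations, P(offspring is white) = 1/9·1 + 2/9·1 + 2/9·1 + 4/9·3/4 = 8/9.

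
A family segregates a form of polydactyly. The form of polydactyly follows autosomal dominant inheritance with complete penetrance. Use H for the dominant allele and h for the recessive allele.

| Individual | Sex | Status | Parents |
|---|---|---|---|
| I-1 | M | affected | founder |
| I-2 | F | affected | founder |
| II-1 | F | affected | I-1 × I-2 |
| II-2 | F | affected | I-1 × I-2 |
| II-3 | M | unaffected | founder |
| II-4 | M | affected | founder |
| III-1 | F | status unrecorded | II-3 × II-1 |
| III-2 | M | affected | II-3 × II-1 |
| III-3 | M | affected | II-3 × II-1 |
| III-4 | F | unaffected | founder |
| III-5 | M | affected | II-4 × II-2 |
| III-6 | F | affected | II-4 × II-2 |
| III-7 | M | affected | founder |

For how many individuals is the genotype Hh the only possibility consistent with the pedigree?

Obligate heterozygotes: III-2 is affected so carries H and received h from II-3 (hh), so III-2 is Hh; III-3 is affected so carries H and received h from II-3 (hh), so III-3 is Hh.
Every other individual is either homozygous by phenotype or has at least one consistent homozygous assignment, so the count is 2.

2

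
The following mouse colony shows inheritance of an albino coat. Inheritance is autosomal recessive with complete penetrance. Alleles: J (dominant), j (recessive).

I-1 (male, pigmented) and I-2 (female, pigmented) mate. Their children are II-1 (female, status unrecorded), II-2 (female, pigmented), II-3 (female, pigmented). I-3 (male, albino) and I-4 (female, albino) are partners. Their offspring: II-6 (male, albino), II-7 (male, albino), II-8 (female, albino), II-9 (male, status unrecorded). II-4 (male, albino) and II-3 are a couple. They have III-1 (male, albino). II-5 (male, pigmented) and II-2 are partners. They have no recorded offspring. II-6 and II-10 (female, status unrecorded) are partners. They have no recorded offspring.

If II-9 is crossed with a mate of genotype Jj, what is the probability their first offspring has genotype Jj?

II-9 received j from I-3 (jj) and received j from I-4 (jj), so II-9 is jj.
The cross gives 1/2 Jj : 1/2 jj, so P(offspring has genotype Jj) = 1/2.

1/2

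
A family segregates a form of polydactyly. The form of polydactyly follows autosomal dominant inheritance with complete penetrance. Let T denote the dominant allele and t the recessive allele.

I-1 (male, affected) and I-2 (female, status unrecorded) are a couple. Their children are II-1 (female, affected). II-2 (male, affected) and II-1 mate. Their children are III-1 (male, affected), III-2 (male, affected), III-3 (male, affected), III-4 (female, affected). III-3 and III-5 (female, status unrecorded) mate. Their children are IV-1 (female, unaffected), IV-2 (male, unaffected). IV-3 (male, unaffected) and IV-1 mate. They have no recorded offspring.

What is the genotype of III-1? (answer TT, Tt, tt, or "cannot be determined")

III-1's phenotype allows TT or Tt, and no parent or child forces a single allele at both positions; consistent genotype assignments exist with III-1 as TT or Tt.

cannot be determined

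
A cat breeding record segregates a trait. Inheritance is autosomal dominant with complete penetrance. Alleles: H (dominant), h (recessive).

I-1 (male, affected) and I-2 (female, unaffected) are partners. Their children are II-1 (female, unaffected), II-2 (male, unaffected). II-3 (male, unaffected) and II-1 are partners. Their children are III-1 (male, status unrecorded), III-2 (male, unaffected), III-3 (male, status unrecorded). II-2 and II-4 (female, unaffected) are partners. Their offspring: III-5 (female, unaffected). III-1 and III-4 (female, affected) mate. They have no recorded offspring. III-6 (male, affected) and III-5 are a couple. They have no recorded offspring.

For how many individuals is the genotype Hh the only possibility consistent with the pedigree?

Obligate heterozygotes: I-1 is affected so carries H and passed h to II-1 (hh), so I-1 is Hh.
Every other individual is either homozygous by phenotype or has at least one consistent homozygous assignment, so the count is 1.

1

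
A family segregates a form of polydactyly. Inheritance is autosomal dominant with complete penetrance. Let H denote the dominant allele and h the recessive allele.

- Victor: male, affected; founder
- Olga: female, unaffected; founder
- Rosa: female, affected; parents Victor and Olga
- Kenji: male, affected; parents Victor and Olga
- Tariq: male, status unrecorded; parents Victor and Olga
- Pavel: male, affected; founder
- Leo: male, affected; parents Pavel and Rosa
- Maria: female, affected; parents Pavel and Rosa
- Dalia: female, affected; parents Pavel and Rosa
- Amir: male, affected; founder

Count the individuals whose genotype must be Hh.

2

Obligate heterozygotes: Rosa is affected so carries H and received h from Olga (hh), so Rosa is Hh; Kenji is affected so carries H and received h from Olga (hh), so Kenji is Hh.
Every other individual is either homozygous by phenotype or has at least one consistent homozygous assignment, so the count is 2.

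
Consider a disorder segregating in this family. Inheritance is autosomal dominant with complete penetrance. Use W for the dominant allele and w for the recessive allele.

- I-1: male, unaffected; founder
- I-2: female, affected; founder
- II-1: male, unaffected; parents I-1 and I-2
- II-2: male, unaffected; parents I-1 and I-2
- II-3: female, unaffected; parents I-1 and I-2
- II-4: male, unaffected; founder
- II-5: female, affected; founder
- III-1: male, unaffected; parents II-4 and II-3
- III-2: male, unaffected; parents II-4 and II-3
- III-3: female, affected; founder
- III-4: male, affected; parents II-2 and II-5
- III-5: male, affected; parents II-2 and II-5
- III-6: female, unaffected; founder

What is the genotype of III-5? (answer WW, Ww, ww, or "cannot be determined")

From phenotype alone, III-5 is WW or Ww.
III-5 is affected so carries W and received w from II-2 (ww), so III-5 is Ww.

Ww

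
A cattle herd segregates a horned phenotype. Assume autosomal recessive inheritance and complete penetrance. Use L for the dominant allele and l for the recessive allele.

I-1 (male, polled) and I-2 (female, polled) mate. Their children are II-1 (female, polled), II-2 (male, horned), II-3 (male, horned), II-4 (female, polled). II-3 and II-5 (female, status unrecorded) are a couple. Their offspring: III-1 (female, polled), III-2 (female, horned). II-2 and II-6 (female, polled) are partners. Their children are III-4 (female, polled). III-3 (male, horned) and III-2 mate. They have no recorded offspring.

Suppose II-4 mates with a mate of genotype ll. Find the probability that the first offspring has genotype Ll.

2/3

I-1 is polled so carries L and passed l to II-2 (ll), so I-1 is Ll.
I-2 is polled so carries L and passed l to II-2 (ll), so I-2 is Ll.
II-4 is a polled offspring of I-1 (Ll) × I-2 (Ll), whose cross gives 1/4 LL : 1/2 Ll : 1/4 ll; conditioning on being polled, II-4 is LL with probability 1/3, Ll with probability 2/3.
Summing over parental genotype combinations, P(offspring has genotype Ll) = 1/3·1 + 2/3·1/2 = 2/3.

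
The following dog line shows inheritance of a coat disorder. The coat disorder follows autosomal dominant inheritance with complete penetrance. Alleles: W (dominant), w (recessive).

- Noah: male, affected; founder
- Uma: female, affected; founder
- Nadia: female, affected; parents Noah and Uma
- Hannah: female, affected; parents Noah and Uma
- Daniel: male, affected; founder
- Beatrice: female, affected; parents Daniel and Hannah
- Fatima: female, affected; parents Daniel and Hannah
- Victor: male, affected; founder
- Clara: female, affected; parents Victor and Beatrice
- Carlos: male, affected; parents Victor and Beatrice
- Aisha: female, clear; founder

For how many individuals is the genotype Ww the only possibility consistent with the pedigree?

0

No individual's genotype is forced to Ww by the pedigree, so the count is 0.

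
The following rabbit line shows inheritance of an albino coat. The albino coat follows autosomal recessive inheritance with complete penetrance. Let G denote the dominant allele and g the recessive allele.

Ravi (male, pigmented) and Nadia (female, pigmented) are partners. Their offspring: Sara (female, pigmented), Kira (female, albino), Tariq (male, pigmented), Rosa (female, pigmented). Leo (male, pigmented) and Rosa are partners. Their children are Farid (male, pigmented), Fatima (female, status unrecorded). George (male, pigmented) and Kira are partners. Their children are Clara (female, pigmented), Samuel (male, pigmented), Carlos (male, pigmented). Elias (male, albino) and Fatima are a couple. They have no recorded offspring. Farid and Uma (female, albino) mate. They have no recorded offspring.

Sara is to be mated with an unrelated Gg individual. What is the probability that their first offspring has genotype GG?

Ravi is pigmented so carries G and passed g to Kira (gg), so Ravi is Gg.
Nadia is pigmented so carries G and passed g to Kira (gg), so Nadia is Gg.
Sara is a pigmented offspring of Ravi (Gg) × Nadia (Gg), whose cross gives 1/4 GG : 1/2 Gg : 1/4 gg; conditioning on being pigmented, Sara is GG with probability 1/3, Gg with probability 2/3.
Summing over parental genotype combinations, P(offspring has genotype GG) = 1/3·1/2 + 2/3·1/4 = 1/3.

1/3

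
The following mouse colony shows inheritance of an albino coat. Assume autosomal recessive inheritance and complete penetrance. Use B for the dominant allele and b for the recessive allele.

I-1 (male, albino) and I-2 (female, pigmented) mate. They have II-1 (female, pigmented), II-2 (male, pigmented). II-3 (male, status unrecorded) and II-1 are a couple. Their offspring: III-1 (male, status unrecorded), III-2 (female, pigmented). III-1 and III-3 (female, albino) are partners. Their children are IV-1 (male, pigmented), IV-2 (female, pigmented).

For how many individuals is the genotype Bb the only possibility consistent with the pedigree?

Obligate heterozygotes: II-1 is pigmented so carries B and received b from I-1 (bb), so II-1 is Bb; II-2 is pigmented so carries B and received b from I-1 (bb), so II-2 is Bb; IV-1 is pigmented so carries B and received b from III-3 (bb), so IV-1 is Bb; IV-2 is pigmented so carries B and received b from III-3 (bb), so IV-2 is Bb.
Every other individual is either homozygous by phenotype or has at least one consistent homozygous assignment, so the count is 4.

4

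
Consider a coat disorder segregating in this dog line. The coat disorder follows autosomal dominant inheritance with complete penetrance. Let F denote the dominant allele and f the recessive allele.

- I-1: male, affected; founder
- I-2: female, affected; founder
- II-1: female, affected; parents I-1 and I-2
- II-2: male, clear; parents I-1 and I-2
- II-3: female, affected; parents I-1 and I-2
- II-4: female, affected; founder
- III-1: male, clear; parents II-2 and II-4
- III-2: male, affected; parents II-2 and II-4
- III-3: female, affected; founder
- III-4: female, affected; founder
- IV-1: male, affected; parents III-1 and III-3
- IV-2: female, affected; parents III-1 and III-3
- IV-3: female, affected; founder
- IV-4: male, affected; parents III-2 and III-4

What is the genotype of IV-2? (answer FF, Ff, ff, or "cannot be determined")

Ff

From phenotype alone, IV-2 is FF or Ff.
IV-2 is affected so carries F and received f from III-1 (ff), so IV-2 is Ff.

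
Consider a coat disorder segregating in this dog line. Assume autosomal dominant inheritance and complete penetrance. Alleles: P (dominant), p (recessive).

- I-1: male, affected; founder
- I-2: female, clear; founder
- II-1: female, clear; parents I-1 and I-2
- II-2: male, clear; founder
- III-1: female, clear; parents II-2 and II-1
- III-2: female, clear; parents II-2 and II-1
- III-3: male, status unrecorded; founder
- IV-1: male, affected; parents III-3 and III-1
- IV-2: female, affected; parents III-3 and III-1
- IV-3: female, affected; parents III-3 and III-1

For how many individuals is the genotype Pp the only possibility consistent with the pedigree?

4

Obligate heterozygotes: I-1 is affected so carries P and passed p to II-1 (pp), so I-1 is Pp; IV-1 is affected so carries P and received p from III-1 (pp), so IV-1 is Pp; IV-2 is affected so carries P and received p from III-1 (pp), so IV-2 is Pp; IV-3 is affected so carries P and received p from III-1 (pp), so IV-3 is Pp.
Every other individual is either homozygous by phenotype or has at least one consistent homozygous assignment, so the count is 4.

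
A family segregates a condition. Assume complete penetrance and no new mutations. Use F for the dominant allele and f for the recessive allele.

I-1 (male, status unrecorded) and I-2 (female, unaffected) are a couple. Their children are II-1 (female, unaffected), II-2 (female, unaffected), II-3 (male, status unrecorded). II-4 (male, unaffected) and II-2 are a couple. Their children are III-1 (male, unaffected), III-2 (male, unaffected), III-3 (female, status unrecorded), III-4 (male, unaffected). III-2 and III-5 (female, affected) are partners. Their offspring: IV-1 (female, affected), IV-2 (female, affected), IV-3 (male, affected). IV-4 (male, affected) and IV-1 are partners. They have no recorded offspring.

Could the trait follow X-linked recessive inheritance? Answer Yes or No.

No

Under X-linked recessive, IV-1 (affected, female) cannot arise from III-2 (unaffected) × III-5 (affected).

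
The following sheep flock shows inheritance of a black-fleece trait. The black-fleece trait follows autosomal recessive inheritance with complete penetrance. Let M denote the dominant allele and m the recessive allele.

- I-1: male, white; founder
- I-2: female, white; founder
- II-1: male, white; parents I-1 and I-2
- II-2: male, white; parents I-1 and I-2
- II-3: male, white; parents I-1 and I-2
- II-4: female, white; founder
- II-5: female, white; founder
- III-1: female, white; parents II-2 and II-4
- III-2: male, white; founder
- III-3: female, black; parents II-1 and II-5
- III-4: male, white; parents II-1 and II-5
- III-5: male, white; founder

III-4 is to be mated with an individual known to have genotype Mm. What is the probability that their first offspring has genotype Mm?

II-1 is white so carries M and passed m to III-3 (mm), so II-1 is Mm.
II-5 is white so carries M and passed m to III-3 (mm), so II-5 is Mm.
III-4 is a white offspring of II-1 (Mm) × II-5 (Mm), whose cross gives 1/4 MM : 1/2 Mm : 1/4 mm; conditioning on being white, III-4 is MM with probability 1/3, Mm with probability 2/3.
Summing over parental genotype combinations, P(offspring has genotype Mm) = 1/3·1/2 + 2/3·1/2 = 1/2.

1/2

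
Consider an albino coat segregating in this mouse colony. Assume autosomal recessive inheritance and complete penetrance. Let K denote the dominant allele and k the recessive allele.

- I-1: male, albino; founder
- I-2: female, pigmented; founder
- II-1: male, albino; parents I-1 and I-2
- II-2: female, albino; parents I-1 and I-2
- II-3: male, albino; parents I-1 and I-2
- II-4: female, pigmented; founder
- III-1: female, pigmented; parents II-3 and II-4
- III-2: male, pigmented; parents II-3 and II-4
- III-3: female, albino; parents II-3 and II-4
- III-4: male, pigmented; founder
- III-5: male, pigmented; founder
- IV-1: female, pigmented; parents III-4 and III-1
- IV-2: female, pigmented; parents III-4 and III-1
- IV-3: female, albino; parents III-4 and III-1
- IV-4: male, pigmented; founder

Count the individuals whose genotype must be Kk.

Obligate heterozygotes: I-2 is pigmented so carries K and passed k to II-1 (kk), so I-2 is Kk; II-4 is pigmented so carries K and passed k to III-3 (kk), so II-4 is Kk; III-1 is pigmented so carries K and received k from II-3 (kk), so III-1 is Kk; III-2 is pigmented so carries K and received k from II-3 (kk), so III-2 is Kk; III-4 is pigmented so carries K and passed k to IV-3 (kk), so III-4 is Kk.
Every other individual is either homozygous by phenotype or has at least one consistent homozygous assignment, so the count is 5.

5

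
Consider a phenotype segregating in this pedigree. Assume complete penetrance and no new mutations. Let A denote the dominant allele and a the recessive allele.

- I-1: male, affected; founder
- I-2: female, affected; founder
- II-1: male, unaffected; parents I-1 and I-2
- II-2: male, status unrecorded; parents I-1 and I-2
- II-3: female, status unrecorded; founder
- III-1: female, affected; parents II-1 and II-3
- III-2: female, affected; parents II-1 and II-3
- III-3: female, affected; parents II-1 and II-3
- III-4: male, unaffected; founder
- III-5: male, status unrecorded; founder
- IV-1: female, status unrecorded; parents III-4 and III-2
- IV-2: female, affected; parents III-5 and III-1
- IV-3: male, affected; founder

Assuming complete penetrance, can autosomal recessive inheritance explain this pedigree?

No

Under autosomal recessive, II-1 (unaffected, male) cannot arise from I-1 (affected) × I-2 (affected).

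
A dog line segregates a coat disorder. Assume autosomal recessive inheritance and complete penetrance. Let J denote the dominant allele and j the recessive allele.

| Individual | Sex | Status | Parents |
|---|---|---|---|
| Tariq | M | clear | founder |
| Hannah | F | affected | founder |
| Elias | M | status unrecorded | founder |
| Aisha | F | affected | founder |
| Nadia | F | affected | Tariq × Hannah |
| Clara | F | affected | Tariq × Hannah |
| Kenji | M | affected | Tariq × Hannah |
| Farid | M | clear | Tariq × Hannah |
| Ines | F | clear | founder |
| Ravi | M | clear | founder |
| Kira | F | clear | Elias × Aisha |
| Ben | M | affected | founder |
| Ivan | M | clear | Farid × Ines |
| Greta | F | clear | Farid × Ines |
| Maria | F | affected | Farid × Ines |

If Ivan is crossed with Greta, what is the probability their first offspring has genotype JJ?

4/9

Farid is clear so carries J and received j from Hannah (jj), so Farid is Jj.
Ines is clear so carries J and passed j to Maria (jj), so Ines is Jj.
Ivan is a clear offspring of Farid (Jj) × Ines (Jj), whose cross gives 1/4 JJ : 1/2 Jj : 1/4 jj; conditioning on being clear, Ivan is JJ with probability 1/3, Jj with probability 2/3.
Greta is a clear offspring of Farid (Jj) × Ines (Jj), whose cross gives 1/4 JJ : 1/2 Jj : 1/4 jj; conditioning on being clear, Greta is JJ with probability 1/3, Jj with probability 2/3.
Summing over parental genotype combinations, P(offspring has genotype JJ) = 1/9·1 + 2/9·1/2 + 2/9·1/2 + 4/9·1/4 = 4/9.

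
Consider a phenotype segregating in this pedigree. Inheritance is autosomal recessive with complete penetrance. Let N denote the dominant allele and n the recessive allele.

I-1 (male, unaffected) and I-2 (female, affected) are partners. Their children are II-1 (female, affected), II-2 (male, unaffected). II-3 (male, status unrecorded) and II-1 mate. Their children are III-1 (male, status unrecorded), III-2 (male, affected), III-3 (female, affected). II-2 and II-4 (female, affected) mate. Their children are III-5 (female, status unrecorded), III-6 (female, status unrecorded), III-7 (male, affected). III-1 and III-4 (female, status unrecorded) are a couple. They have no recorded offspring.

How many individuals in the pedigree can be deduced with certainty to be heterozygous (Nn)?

Obligate heterozygotes: I-1 is unaffected so carries N and passed n to II-1 (nn), so I-1 is Nn; II-2 is unaffected so carries N and received n from I-2 (nn), so II-2 is Nn.
Every other individual is either homozygous by phenotype or has at least one consistent homozygous assignment, so the count is 2.

2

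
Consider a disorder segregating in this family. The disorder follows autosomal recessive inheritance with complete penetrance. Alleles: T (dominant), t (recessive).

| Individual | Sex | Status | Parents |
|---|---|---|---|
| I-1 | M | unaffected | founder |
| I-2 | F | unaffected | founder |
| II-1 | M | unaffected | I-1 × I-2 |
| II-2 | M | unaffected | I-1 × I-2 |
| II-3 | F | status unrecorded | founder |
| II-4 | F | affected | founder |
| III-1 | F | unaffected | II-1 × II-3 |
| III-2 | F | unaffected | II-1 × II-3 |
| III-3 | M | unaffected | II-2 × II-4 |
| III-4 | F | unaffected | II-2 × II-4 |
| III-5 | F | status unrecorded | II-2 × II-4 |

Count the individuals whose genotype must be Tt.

Obligate heterozygotes: III-3 is unaffected so carries T and received t from II-4 (tt), so III-3 is Tt; III-4 is unaffected so carries T and received t from II-4 (tt), so III-4 is Tt.
Every other individual is either homozygous by phenotype or has at least one consistent homozygous assignment, so the count is 2.

2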